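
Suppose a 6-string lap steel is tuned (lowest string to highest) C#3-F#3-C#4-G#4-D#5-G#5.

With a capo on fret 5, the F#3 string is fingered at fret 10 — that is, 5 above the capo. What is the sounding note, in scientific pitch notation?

E4

The capo raises the open F#3 by 5 semitones to B3; fretting 5 more gives F#3 + 5 + 5 = F#3 + 10 semitones = E4.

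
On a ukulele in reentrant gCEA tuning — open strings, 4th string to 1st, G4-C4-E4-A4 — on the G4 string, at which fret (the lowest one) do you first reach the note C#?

From G4, count semitones up the chromatic scale until reaching C#: G–G#–A–A#–B–C–C# — 6 steps.

6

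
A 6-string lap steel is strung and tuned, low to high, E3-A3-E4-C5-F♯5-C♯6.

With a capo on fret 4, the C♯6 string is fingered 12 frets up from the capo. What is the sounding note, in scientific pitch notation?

The capo raises the open C♯6 by 4 semitones to F6; fretting 12 more gives C♯6 + 4 + 12 = C♯6 + 16 semitones = F7.

F7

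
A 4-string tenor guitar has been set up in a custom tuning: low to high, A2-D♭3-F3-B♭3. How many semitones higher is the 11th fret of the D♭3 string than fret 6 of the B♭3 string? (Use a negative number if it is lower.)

D♭3 at fret 11 → C4 (MIDI 60); B♭3 at fret 6 → E4 (MIDI 64).
60 − 64 = -4, so the two pitches are 4 semitones apart.

-4 semitones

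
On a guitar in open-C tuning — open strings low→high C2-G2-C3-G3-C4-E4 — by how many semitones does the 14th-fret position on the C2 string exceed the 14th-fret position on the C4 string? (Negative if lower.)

-24 semitones

C2 at fret 14 → D3 (MIDI 50); C4 at fret 14 → D5 (MIDI 74).
50 − 74 = -24, so the two pitches are 24 semitones apart.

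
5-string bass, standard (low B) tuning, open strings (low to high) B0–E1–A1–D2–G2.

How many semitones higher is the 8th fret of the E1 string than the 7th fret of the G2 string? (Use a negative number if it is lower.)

E1 at fret 8 → C2 (MIDI 36); G2 at fret 7 → D3 (MIDI 50).
36 − 50 = -14, so the two pitches are 14 semitones apart.

-14 semitones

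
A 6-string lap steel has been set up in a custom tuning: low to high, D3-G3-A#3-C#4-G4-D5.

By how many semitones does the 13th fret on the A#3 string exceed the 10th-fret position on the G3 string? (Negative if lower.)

A#3 at fret 13 → B4 (MIDI 71); G3 at fret 10 → F4 (MIDI 65).
71 − 65 = 6, so the two pitches are 6 semitones apart.

6 semitones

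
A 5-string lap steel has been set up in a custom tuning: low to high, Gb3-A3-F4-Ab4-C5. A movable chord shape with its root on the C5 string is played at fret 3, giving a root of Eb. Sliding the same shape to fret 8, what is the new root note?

Moving from fret 3 to fret 8 shifts the root by 5 semitones.
Eb up 5 semitones is Ab.

Ab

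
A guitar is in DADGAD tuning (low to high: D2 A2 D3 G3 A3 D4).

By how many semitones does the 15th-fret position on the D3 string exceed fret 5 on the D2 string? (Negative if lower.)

22 semitones

D3 at fret 15 → F4 (MIDI 65); D2 at fret 5 → G2 (MIDI 43).
65 − 43 = 22, so the two pitches are 22 semitones apart.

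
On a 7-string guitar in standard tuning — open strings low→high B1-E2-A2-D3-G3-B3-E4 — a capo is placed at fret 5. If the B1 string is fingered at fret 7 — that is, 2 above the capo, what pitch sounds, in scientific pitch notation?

The capo raises the open B1 by 5 semitones to E2; fretting 2 more gives B1 + 5 + 2 = B1 + 7 semitones = F#2.

F#2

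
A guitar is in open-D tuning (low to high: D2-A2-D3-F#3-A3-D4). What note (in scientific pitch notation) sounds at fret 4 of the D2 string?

Each fret is one semitone, so D2 + 4 = F#2.
(Equivalently spelled Gb2.)

F#2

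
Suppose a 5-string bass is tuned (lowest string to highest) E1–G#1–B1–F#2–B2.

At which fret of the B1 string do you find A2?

10

A2 is 10 semitones above the open B1 (B–C–C#–D–…–G–G#–A), so it sits at fret 10.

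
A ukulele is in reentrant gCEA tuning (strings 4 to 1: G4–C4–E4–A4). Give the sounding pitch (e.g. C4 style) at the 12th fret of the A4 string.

The open A4 string plus 12 semitones: A–A#–B–C–…–G–G#–A.
The walk passes from B into C once, so the octave number goes from 4 to 5.

A5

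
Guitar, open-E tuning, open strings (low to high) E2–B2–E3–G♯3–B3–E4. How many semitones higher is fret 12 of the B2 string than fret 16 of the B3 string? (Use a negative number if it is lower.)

-16 semitones

B2 at fret 12 → B3 (MIDI 59); B3 at fret 16 → D♯5 (MIDI 75).
59 − 75 = -16, so the two pitches are 16 semitones apart.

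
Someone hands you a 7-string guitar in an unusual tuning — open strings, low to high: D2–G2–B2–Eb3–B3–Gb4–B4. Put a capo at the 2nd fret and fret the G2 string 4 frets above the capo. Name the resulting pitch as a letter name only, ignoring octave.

The capo raises the open G2 by 2 semitones to A2; fretting 4 more gives G2 + 2 + 4 = G2 + 6 semitones, landing on Db.
(Also written C#.)

Db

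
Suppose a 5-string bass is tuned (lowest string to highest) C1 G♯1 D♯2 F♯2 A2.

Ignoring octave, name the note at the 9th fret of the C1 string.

C1 is MIDI 24. Adding 9 gives 33; 33 mod 12 = 9, i.e. A.

A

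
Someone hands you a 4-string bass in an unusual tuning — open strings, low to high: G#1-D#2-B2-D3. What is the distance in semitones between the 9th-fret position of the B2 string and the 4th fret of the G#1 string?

B2 at fret 9 → G#3 (MIDI 56); G#1 at fret 4 → C2 (MIDI 36).
56 − 36 = 20, so the two pitches are 20 semitones apart, with G#3 the higher.

20 semitones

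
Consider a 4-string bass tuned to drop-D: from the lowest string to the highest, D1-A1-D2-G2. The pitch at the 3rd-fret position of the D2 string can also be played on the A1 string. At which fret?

8

D2 at fret 3 is D2 + 3 semitones = F2.
The open A1 string is 5 semitones below the open D2, so the same pitch on the A1 string lies at fret 3 + 5 = 8.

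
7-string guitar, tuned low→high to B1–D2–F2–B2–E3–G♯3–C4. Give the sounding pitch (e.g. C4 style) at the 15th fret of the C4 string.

C4 is MIDI 60. Adding 15 gives 75, which is D♯5.
(Equivalently spelled E♭5.)

D♯5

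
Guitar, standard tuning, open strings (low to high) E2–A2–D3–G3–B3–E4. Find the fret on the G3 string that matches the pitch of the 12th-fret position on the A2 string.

2

A2 at fret 12 is A2 + 12 semitones = A3.
The open G3 string is 10 semitones above the open A2, so the same pitch on the G3 string lies at fret 12 − 10 = 2.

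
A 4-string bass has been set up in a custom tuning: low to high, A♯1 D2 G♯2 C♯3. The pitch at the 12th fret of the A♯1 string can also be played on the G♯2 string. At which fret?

2

A♯1 at fret 12 is A♯1 + 12 semitones = A♯2.
The open G♯2 string is 10 semitones above the open A♯1, so the same pitch on the G♯2 string lies at fret 12 − 10 = 2.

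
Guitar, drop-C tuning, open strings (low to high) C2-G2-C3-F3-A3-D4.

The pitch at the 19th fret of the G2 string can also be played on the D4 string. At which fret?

0

Fret 19 on G2 is MIDI 43 + 19 = 62 (D4). On the D4 string (open MIDI 62), that pitch is 62 − 62 = fret 0.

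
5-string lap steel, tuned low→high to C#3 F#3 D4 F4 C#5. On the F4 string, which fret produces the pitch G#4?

G#4 is 3 semitones above the open F4 (F–F#–G–G#), so it sits at fret 3.

3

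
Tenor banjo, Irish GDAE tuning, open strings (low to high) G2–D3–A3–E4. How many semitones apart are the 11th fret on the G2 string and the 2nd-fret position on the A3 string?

5 semitones

G2 at fret 11 → F#3 (MIDI 54); A3 at fret 2 → B3 (MIDI 59).
54 − 59 = -5, so the two pitches are 5 semitones apart, with B3 the higher.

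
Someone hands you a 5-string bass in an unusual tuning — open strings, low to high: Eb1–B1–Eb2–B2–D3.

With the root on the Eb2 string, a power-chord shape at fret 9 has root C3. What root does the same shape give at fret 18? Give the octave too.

A3

Moving from fret 9 to fret 18 shifts the root by 9 semitones.
C3 up 9 semitones is A3.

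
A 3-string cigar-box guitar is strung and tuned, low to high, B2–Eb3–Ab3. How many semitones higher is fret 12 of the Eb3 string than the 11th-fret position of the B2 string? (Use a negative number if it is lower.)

Eb3 at fret 12 → Eb4 (MIDI 63); B2 at fret 11 → Bb3 (MIDI 58).
63 − 58 = 5, so the two pitches are 5 semitones apart.

5 semitones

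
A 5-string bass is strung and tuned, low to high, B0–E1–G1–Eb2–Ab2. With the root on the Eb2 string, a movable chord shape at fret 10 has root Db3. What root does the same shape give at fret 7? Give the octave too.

Bb2

Moving from fret 10 to fret 7 shifts the root by -3 semitones.
Db3 down 3 semitones is Bb2.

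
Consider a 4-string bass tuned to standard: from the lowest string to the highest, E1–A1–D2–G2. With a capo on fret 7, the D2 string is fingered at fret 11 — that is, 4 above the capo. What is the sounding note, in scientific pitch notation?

The capo raises the open D2 by 7 semitones to A2; fretting 4 more gives D2 + 7 + 4 = D2 + 11 semitones = C#3.
(Also written Db.)

C#3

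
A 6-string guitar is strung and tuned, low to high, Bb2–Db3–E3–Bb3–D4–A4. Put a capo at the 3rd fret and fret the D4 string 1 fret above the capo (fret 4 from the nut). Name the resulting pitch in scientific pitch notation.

Gb4

The capo raises the open D4 by 3 semitones to F4; fretting 1 more gives D4 + 3 + 1 = D4 + 4 semitones = Gb4.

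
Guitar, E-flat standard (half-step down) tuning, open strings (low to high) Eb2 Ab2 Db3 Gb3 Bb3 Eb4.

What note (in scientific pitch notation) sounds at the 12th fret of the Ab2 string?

Ab3

Each fret is one semitone, so Ab2 + 12 = Ab3.
(Equivalently spelled G#3.)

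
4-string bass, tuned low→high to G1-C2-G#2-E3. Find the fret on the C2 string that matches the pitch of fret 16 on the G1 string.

11

Fret 16 on G1 is MIDI 31 + 16 = 47 (B2). On the C2 string (open MIDI 36), that pitch is 47 − 36 = fret 11.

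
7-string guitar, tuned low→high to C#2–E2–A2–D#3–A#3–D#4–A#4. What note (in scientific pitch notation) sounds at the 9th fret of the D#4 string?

C5

The open D#4 string plus 9 semitones: D#–E–F–F#–G–G#–A–A#–B–C.
The walk passes from B into C once, so the octave number goes from 4 to 5.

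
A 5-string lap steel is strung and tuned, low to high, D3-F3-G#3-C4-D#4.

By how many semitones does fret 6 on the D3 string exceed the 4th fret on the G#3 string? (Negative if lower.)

D3 at fret 6 → G#3 (MIDI 56); G#3 at fret 4 → C4 (MIDI 60).
56 − 60 = -4, so the two pitches are 4 semitones apart.

-4 semitones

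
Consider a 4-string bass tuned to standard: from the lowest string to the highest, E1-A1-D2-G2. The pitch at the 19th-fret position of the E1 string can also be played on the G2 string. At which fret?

Fret 19 on E1 is MIDI 28 + 19 = 47 (B2). On the G2 string (open MIDI 43), that pitch is 47 − 43 = fret 4.

4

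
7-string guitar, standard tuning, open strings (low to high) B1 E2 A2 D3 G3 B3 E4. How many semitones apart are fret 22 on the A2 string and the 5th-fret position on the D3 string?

A2 at fret 22 → G4 (MIDI 67); D3 at fret 5 → G3 (MIDI 55).
67 − 55 = 12, so the two pitches are 12 semitones apart, with G4 the higher.

12 semitones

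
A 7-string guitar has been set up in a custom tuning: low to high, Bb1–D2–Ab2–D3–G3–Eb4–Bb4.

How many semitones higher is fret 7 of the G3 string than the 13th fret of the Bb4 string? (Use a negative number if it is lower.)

G3 at fret 7 → D4 (MIDI 62); Bb4 at fret 13 → B5 (MIDI 83).
62 − 83 = -21, so the two pitches are 21 semitones apart.

-21 semitones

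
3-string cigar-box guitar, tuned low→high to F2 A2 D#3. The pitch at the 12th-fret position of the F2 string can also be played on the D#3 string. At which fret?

2

Fret 12 on F2 is MIDI 41 + 12 = 53 (F3). On the D#3 string (open MIDI 51), that pitch is 53 − 51 = fret 2.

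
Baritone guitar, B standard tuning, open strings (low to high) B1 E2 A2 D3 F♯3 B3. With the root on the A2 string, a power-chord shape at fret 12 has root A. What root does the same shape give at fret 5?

D

Moving from fret 12 to fret 5 shifts the root by -7 semitones.
A down 7 semitones is D.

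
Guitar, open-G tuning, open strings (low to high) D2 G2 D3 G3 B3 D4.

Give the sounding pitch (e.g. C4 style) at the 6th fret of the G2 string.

The open G2 string plus 6 semitones: G–G#–A–A#–B–C–C#.
The walk passes from B into C once, so the octave number goes from 2 to 3.

C#3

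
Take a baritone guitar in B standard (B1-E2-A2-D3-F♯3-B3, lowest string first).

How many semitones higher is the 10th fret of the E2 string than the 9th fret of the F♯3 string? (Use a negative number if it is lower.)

-13 semitones

E2 at fret 10 → D3 (MIDI 50); F♯3 at fret 9 → D♯4 (MIDI 63).
50 − 63 = -13, so the two pitches are 13 semitones apart.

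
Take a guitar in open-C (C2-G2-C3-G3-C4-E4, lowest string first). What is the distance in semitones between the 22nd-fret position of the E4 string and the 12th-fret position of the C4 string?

E4 at fret 22 → D6 (MIDI 86); C4 at fret 12 → C5 (MIDI 72).
86 − 72 = 14, so the two pitches are 14 semitones apart, with D6 the higher.

14 semitones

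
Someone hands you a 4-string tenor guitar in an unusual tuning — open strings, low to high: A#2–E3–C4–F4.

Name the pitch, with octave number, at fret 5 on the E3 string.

A3

Each fret is one semitone, so E3 + 5 = A3.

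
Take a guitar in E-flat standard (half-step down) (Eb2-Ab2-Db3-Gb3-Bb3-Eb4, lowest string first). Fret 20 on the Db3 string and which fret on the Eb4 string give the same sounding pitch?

Db3 at fret 20 is Db3 + 20 semitones = A4.
The open Eb4 string is 14 semitones above the open Db3, so the same pitch on the Eb4 string lies at fret 20 − 14 = 6.

6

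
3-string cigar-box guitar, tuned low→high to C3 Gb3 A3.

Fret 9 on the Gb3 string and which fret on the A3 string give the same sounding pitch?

Gb3 at fret 9 is Gb3 + 9 semitones = Eb4.
The open A3 string is 3 semitones above the open Gb3, so the same pitch on the A3 string lies at fret 9 − 3 = 6.

6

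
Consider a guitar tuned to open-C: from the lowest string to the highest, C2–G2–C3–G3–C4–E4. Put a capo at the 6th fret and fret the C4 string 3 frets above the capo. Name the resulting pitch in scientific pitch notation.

A4

The capo raises the open C4 by 6 semitones to F♯4; fretting 3 more gives C4 + 6 + 3 = C4 + 9 semitones = A4.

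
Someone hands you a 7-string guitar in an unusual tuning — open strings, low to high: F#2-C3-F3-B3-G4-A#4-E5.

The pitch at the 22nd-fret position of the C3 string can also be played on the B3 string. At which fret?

Fret 22 on C3 is MIDI 48 + 22 = 70 (A#4). On the B3 string (open MIDI 59), that pitch is 70 − 59 = fret 11.

11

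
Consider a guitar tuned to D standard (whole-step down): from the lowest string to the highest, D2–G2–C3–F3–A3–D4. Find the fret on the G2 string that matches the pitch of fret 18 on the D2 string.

13

D2 at fret 18 is D2 + 18 semitones = G♯3.
The open G2 string is 5 semitones above the open D2, so the same pitch on the G2 string lies at fret 18 − 5 = 13.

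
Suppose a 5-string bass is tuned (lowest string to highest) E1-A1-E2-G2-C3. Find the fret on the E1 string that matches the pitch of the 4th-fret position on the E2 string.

16

Fret 4 on E2 is MIDI 40 + 4 = 44 (G#2). On the E1 string (open MIDI 28), that pitch is 44 − 28 = fret 16.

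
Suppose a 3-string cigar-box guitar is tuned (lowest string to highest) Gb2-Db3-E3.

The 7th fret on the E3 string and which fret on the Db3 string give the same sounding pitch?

10

E3 at fret 7 is E3 + 7 semitones = B3.
The open Db3 string is 3 semitones below the open E3, so the same pitch on the Db3 string lies at fret 7 + 3 = 10.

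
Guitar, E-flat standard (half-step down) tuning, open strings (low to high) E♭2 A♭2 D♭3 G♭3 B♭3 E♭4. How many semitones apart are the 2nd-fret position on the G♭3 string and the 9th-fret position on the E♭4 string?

G♭3 at fret 2 → A♭3 (MIDI 56); E♭4 at fret 9 → C5 (MIDI 72).
56 − 72 = -16, so the two pitches are 16 semitones apart, with C5 the higher.

16 semitones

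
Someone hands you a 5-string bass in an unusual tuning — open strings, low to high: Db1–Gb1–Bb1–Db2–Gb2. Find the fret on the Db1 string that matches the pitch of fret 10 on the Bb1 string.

Fret 10 on Bb1 is MIDI 34 + 10 = 44 (Ab2). On the Db1 string (open MIDI 25), that pitch is 44 − 25 = fret 19.

19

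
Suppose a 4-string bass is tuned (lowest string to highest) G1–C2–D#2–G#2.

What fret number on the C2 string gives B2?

11

B2 is 11 semitones above the open C2 (C–C#–D–D#–…–A–A#–B), so it sits at fret 11.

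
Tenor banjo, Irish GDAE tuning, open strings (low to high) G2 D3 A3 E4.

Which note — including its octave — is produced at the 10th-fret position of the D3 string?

D3 is MIDI 50. Adding 10 gives 60, which is C4.

C4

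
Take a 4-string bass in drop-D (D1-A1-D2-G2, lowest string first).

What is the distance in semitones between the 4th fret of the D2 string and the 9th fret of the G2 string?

D2 at fret 4 → F#2 (MIDI 42); G2 at fret 9 → E3 (MIDI 52).
42 − 52 = -10, so the two pitches are 10 semitones apart, with E3 the higher.

10 semitones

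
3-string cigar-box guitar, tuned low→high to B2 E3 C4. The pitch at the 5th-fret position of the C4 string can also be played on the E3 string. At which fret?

C4 at fret 5 is C4 + 5 semitones = F4.
The open E3 string is 8 semitones below the open C4, so the same pitch on the E3 string lies at fret 5 + 8 = 13.

13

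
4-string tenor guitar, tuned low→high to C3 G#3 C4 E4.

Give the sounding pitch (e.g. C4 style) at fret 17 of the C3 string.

Each fret is one semitone, so C3 + 17 = F4.

F4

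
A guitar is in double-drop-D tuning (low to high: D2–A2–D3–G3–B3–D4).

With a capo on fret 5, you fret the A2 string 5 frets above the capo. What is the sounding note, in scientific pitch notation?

G3

The capo raises the open A2 by 5 semitones to D3; fretting 5 more gives A2 + 5 + 5 = A2 + 10 semitones = G3.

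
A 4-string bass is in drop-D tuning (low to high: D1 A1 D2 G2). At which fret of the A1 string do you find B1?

2

B1 is 2 semitones above the open A1 (A–A#–B), so it sits at fret 2.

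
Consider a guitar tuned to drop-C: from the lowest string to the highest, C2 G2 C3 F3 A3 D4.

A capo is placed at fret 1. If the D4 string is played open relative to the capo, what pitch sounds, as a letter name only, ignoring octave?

D♯

The capo raises the open D4 by 1 semitone to D♯4; fretting 0 more gives D4 + 1 + 0 = D4 + 1 semitone, landing on D♯.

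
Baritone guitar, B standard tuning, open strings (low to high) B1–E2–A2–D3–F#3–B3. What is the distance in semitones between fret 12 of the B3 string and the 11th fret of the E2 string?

B3 at fret 12 → B4 (MIDI 71); E2 at fret 11 → D#3 (MIDI 51).
71 − 51 = 20, so the two pitches are 20 semitones apart, with B4 the higher.

20 semitones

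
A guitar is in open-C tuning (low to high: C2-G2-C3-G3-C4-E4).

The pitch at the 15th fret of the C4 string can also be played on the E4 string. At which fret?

C4 at fret 15 is C4 + 15 semitones = D#5.
The open E4 string is 4 semitones above the open C4, so the same pitch on the E4 string lies at fret 15 − 4 = 11.

11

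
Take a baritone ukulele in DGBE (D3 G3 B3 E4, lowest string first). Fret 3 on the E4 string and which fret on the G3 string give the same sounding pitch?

12

Fret 3 on E4 is MIDI 64 + 3 = 67 (G4). On the G3 string (open MIDI 55), that pitch is 67 − 55 = fret 12.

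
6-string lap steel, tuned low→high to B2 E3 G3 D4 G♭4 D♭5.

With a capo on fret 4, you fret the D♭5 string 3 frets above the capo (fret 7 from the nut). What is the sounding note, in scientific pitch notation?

A♭5

The capo raises the open D♭5 by 4 semitones to F5; fretting 3 more gives D♭5 + 4 + 3 = D♭5 + 7 semitones = A♭5.
(Also written G♯.)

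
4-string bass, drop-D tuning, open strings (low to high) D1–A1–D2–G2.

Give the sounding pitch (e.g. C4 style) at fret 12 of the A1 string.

A2

Each fret is one semitone, so A1 + 12 = A2.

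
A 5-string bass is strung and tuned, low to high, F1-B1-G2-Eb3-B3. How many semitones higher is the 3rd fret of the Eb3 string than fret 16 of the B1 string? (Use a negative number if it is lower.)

Eb3 at fret 3 → Gb3 (MIDI 54); B1 at fret 16 → Eb3 (MIDI 51).
54 − 51 = 3, so the two pitches are 3 semitones apart.

3 semitones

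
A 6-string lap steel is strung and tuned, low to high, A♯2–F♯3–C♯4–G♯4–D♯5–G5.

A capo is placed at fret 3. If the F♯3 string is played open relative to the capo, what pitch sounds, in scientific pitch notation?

The capo raises the open F♯3 by 3 semitones to A3; fretting 0 more gives F♯3 + 3 + 0 = F♯3 + 3 semitones = A3.

A3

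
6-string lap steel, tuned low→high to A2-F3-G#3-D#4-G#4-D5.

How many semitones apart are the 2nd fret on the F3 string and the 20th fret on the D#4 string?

28 semitones

F3 at fret 2 → G3 (MIDI 55); D#4 at fret 20 → B5 (MIDI 83).
55 − 83 = -28, so the two pitches are 28 semitones apart, with B5 the higher.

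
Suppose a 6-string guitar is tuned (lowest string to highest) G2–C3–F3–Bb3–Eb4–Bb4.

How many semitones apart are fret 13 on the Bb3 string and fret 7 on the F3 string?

11 semitones

Bb3 at fret 13 → B4 (MIDI 71); F3 at fret 7 → C4 (MIDI 60).
71 − 60 = 11, so the two pitches are 11 semitones apart, with B4 the higher.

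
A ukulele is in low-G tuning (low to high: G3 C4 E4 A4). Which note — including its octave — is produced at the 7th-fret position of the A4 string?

E5

Each fret is one semitone, so A4 + 7 = E5.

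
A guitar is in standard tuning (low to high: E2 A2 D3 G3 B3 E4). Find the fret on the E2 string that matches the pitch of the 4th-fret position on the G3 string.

Fret 4 on G3 is MIDI 55 + 4 = 59 (B3). On the E2 string (open MIDI 40), that pitch is 59 − 40 = fret 19.

19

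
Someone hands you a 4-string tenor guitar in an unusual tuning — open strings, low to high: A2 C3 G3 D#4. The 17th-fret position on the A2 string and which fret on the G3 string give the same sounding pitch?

7

Fret 17 on A2 is MIDI 45 + 17 = 62 (D4). On the G3 string (open MIDI 55), that pitch is 62 − 55 = fret 7.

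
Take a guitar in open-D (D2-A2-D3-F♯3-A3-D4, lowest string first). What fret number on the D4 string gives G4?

G4 is 5 semitones above the open D4 (D–D#–E–F–F#–G), so it sits at fret 5.

5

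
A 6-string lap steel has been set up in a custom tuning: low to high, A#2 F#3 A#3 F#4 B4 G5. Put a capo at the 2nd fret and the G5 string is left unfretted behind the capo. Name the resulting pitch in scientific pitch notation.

A5

The capo raises the open G5 by 2 semitones to A5; fretting 0 more gives G5 + 2 + 0 = G5 + 2 semitones = A5.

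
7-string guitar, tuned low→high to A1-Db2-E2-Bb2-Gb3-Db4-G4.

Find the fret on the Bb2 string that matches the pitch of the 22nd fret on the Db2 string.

Db2 at fret 22 is Db2 + 22 semitones = B3.
The open Bb2 string is 9 semitones above the open Db2, so the same pitch on the Bb2 string lies at fret 22 − 9 = 13.

13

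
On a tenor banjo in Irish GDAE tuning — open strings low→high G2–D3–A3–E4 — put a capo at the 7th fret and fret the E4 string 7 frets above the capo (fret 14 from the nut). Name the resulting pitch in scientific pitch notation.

F#5

The capo raises the open E4 by 7 semitones to B4; fretting 7 more gives E4 + 7 + 7 = E4 + 14 semitones = F#5.
(Also written Gb.)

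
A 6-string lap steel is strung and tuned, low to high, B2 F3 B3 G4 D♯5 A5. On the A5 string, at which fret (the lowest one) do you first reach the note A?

0

From A5, count semitones up the chromatic scale until reaching A: A — 0 steps.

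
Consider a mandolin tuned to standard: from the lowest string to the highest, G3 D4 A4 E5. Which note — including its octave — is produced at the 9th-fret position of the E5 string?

C#6

The open E5 string plus 9 semitones: E–F–F#–G–G#–A–A#–B–C–C#.
The walk passes from B into C once, so the octave number goes from 5 to 6.
(Equivalently spelled Db6.)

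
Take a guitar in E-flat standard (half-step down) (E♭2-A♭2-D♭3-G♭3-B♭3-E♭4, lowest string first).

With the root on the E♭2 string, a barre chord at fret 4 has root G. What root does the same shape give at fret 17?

A♭

Moving from fret 4 to fret 17 shifts the root by 13 semitones.
G up 13 semitones is A♭.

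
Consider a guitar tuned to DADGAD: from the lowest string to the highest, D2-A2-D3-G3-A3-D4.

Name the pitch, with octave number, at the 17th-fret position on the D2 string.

G3

D2 is MIDI 38. Adding 17 gives 55, which is G3.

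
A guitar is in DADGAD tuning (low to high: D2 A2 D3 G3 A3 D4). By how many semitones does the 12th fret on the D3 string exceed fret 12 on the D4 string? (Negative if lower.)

-12 semitones

D3 at fret 12 → D4 (MIDI 62); D4 at fret 12 → D5 (MIDI 74).
62 − 74 = -12, so the two pitches are 12 semitones apart.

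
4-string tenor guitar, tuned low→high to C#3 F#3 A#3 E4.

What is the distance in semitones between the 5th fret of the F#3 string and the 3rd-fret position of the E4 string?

8 semitones

F#3 at fret 5 → B3 (MIDI 59); E4 at fret 3 → G4 (MIDI 67).
59 − 67 = -8, so the two pitches are 8 semitones apart, with G4 the higher.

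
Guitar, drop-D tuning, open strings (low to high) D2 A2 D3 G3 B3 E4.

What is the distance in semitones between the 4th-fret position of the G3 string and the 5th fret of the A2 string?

9 semitones

G3 at fret 4 → B3 (MIDI 59); A2 at fret 5 → D3 (MIDI 50).
59 − 50 = 9, so the two pitches are 9 semitones apart, with B3 the higher.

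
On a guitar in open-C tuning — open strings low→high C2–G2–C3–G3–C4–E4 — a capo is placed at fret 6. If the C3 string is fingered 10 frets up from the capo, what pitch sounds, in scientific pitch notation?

E4

The capo raises the open C3 by 6 semitones to F#3; fretting 10 more gives C3 + 6 + 10 = C3 + 16 semitones = E4.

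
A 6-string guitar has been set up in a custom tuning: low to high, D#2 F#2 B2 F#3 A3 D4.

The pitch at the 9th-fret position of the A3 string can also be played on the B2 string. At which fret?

19

A3 at fret 9 is A3 + 9 semitones = F#4.
The open B2 string is 10 semitones below the open A3, so the same pitch on the B2 string lies at fret 9 + 10 = 19.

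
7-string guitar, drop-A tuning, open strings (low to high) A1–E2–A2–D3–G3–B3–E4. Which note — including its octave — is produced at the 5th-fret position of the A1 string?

A1 is MIDI 33. Adding 5 gives 38, which is D2.

D2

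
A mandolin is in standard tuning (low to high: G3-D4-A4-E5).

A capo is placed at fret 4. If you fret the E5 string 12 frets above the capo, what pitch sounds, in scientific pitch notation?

The capo raises the open E5 by 4 semitones to G♯5; fretting 12 more gives E5 + 4 + 12 = E5 + 16 semitones = G♯6.

G♯6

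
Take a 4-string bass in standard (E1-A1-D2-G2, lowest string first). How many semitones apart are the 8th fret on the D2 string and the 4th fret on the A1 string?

9 semitones

D2 at fret 8 → A#2 (MIDI 46); A1 at fret 4 → C#2 (MIDI 37).
46 − 37 = 9, so the two pitches are 9 semitones apart, with A#2 the higher.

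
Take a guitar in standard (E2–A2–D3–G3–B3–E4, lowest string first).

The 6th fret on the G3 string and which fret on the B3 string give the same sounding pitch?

G3 at fret 6 is G3 + 6 semitones = C#4.
The open B3 string is 4 semitones above the open G3, so the same pitch on the B3 string lies at fret 6 − 4 = 2.

2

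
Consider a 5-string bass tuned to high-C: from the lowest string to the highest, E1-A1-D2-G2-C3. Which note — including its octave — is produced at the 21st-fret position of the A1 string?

F#3

A1 is MIDI 33. Adding 21 gives 54, which is F#3.
(Equivalently spelled Gb3.)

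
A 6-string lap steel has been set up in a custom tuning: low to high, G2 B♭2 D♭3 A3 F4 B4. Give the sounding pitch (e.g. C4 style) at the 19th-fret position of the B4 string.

G♭6

The open B4 string plus 19 semitones: B–C–Db–D–…–E–F–Gb.
The walk passes from B into C 2 times, so the octave number goes from 4 to 6.
(Equivalently spelled F♯6.)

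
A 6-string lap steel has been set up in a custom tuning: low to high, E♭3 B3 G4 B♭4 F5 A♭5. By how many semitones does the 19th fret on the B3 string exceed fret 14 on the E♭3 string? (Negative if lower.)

B3 at fret 19 → G♭5 (MIDI 78); E♭3 at fret 14 → F4 (MIDI 65).
78 − 65 = 13, so the two pitches are 13 semitones apart.

13 semitones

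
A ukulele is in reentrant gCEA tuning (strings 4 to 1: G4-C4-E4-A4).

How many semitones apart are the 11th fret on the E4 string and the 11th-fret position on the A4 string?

E4 at fret 11 → D♯5 (MIDI 75); A4 at fret 11 → G♯5 (MIDI 80).
75 − 80 = -5, so the two pitches are 5 semitones apart, with G♯5 the higher.

5 semitones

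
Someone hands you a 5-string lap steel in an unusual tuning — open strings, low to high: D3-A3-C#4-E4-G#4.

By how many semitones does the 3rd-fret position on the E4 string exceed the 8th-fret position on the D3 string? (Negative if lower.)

9 semitones

E4 at fret 3 → G4 (MIDI 67); D3 at fret 8 → A#3 (MIDI 58).
67 − 58 = 9, so the two pitches are 9 semitones apart.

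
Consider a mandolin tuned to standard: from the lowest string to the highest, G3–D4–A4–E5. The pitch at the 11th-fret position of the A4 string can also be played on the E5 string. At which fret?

Fret 11 on A4 is MIDI 69 + 11 = 80 (G#5). On the E5 string (open MIDI 76), that pitch is 80 − 76 = fret 4.

4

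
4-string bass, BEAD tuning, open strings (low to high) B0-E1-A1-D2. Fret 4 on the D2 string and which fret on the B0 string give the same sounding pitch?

19

D2 at fret 4 is D2 + 4 semitones = F♯2.
The open B0 string is 15 semitones below the open D2, so the same pitch on the B0 string lies at fret 4 + 15 = 19.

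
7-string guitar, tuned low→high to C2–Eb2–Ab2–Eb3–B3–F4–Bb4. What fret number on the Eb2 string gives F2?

2

F2 is 2 semitones above the open Eb2 (Eb–E–F), so it sits at fret 2.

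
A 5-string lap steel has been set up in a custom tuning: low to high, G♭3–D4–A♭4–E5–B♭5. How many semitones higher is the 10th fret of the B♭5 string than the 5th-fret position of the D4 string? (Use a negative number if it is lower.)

25 semitones

B♭5 at fret 10 → A♭6 (MIDI 92); D4 at fret 5 → G4 (MIDI 67).
92 − 67 = 25, so the two pitches are 25 semitones apart.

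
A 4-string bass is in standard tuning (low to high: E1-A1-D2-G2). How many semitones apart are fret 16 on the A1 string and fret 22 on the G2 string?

A1 at fret 16 → C#3 (MIDI 49); G2 at fret 22 → F4 (MIDI 65).
49 − 65 = -16, so the two pitches are 16 semitones apart, with F4 the higher.

16 semitones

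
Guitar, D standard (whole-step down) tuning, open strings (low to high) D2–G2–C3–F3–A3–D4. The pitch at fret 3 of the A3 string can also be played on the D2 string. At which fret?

22

Fret 3 on A3 is MIDI 57 + 3 = 60 (C4). On the D2 string (open MIDI 38), that pitch is 60 − 38 = fret 22.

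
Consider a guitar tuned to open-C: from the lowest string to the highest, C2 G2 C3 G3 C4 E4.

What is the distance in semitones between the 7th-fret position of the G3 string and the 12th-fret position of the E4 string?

G3 at fret 7 → D4 (MIDI 62); E4 at fret 12 → E5 (MIDI 76).
62 − 76 = -14, so the two pitches are 14 semitones apart, with E5 the higher.

14 semitones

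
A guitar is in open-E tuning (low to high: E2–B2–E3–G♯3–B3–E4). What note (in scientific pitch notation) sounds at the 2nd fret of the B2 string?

The open B2 string plus 2 semitones: B–C–C#.
The walk passes from B into C once, so the octave number goes from 2 to 3.
(Equivalently spelled D♭3.)

C♯3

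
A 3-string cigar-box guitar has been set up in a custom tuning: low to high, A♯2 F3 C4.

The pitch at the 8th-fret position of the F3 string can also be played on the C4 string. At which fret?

Fret 8 on F3 is MIDI 53 + 8 = 61 (C♯4). On the C4 string (open MIDI 60), that pitch is 61 − 60 = fret 1.

1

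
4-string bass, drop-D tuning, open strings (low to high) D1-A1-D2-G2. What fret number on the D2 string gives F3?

F3 is 15 semitones above the open D2 (D–D#–E–F–…–D#–E–F), so it sits at fret 15.

15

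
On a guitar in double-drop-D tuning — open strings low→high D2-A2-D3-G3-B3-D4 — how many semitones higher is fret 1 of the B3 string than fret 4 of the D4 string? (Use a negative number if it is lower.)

B3 at fret 1 → C4 (MIDI 60); D4 at fret 4 → F#4 (MIDI 66).
60 − 66 = -6, so the two pitches are 6 semitones apart.

-6 semitones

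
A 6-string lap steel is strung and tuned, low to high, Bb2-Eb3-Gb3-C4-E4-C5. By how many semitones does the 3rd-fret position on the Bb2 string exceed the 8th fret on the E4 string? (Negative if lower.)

Bb2 at fret 3 → Db3 (MIDI 49); E4 at fret 8 → C5 (MIDI 72).
49 − 72 = -23, so the two pitches are 23 semitones apart.

-23 semitones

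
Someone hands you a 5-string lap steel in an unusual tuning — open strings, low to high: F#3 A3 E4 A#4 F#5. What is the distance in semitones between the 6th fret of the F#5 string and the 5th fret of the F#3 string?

F#5 at fret 6 → C6 (MIDI 84); F#3 at fret 5 → B3 (MIDI 59).
84 − 59 = 25, so the two pitches are 25 semitones apart, with C6 the higher.

25 semitones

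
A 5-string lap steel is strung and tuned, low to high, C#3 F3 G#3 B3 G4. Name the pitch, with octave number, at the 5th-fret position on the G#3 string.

C#4

Each fret is one semitone, so G#3 + 5 = C#4.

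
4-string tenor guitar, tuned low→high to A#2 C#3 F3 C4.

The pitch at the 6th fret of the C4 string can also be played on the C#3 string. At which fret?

17

C4 at fret 6 is C4 + 6 semitones = F#4.
The open C#3 string is 11 semitones below the open C4, so the same pitch on the C#3 string lies at fret 6 + 11 = 17.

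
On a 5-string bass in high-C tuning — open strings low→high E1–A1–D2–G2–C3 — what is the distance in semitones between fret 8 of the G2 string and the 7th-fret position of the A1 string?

11 semitones

G2 at fret 8 → D#3 (MIDI 51); A1 at fret 7 → E2 (MIDI 40).
51 − 40 = 11, so the two pitches are 11 semitones apart, with D#3 the higher.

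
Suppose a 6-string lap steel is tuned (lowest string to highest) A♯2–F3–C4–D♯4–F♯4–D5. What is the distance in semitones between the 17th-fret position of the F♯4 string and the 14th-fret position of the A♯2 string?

F♯4 at fret 17 → B5 (MIDI 83); A♯2 at fret 14 → C4 (MIDI 60).
83 − 60 = 23, so the two pitches are 23 semitones apart, with B5 the higher.

23 semitones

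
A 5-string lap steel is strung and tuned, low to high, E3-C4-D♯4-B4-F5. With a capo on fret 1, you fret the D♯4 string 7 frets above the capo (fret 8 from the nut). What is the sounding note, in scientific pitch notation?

B4

The capo raises the open D♯4 by 1 semitone to E4; fretting 7 more gives D♯4 + 1 + 7 = D♯4 + 8 semitones = B4.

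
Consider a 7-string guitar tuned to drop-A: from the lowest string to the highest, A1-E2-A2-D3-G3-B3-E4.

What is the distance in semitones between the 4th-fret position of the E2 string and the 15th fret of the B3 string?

E2 at fret 4 → G#2 (MIDI 44); B3 at fret 15 → D5 (MIDI 74).
44 − 74 = -30, so the two pitches are 30 semitones apart, with D5 the higher.

30 semitones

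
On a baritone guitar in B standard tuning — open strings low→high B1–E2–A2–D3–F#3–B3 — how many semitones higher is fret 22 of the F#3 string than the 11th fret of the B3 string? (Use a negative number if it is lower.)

6 semitones

F#3 at fret 22 → E5 (MIDI 76); B3 at fret 11 → A#4 (MIDI 70).
76 − 70 = 6, so the two pitches are 6 semitones apart.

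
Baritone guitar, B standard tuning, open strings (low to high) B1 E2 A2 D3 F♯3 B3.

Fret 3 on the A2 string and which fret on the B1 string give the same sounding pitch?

13

A2 at fret 3 is A2 + 3 semitones = C3.
The open B1 string is 10 semitones below the open A2, so the same pitch on the B1 string lies at fret 3 + 10 = 13.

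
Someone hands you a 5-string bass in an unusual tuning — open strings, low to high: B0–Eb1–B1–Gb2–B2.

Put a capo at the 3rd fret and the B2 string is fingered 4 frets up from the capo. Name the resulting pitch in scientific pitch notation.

Gb3

The capo raises the open B2 by 3 semitones to D3; fretting 4 more gives B2 + 3 + 4 = B2 + 7 semitones = Gb3.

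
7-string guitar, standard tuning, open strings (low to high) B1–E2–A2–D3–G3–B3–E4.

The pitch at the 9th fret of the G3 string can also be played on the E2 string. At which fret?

G3 at fret 9 is G3 + 9 semitones = E4.
The open E2 string is 15 semitones below the open G3, so the same pitch on the E2 string lies at fret 9 + 15 = 24.

24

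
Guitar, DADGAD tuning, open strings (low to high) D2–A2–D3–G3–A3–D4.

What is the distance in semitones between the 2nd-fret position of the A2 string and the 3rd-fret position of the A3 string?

A2 at fret 2 → B2 (MIDI 47); A3 at fret 3 → C4 (MIDI 60).
47 − 60 = -13, so the two pitches are 13 semitones apart, with C4 the higher.

13 semitones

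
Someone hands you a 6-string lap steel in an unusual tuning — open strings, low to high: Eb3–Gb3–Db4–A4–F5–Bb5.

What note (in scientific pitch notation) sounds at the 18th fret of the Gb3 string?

Gb3 is MIDI 54. Adding 18 gives 72, which is C5.

C5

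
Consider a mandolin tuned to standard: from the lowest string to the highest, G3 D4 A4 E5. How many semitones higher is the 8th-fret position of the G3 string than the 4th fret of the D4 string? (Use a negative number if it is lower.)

-3 semitones

G3 at fret 8 → D#4 (MIDI 63); D4 at fret 4 → F#4 (MIDI 66).
63 − 66 = -3, so the two pitches are 3 semitones apart.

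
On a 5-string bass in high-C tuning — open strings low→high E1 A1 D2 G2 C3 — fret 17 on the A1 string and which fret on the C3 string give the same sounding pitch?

2

A1 at fret 17 is A1 + 17 semitones = D3.
The open C3 string is 15 semitones above the open A1, so the same pitch on the C3 string lies at fret 17 − 15 = 2.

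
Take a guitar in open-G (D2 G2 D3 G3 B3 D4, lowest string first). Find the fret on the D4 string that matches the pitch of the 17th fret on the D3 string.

5

Fret 17 on D3 is MIDI 50 + 17 = 67 (G4). On the D4 string (open MIDI 62), that pitch is 67 − 62 = fret 5.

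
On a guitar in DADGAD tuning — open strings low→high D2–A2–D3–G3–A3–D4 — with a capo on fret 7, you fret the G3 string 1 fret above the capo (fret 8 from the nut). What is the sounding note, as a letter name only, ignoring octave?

D♯

The capo raises the open G3 by 7 semitones to D4; fretting 1 more gives G3 + 7 + 1 = G3 + 8 semitones, landing on D♯.
(Also written E♭.)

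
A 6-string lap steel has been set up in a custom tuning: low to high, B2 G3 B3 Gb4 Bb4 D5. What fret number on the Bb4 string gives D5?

4

D5 is 4 semitones above the open Bb4 (Bb–B–C–Db–D), so it sits at fret 4.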